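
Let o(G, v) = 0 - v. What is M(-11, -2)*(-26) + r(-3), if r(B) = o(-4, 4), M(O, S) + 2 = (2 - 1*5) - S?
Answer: 74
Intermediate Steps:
o(G, v) = -v
M(O, S) = -5 - S (M(O, S) = -2 + ((2 - 1*5) - S) = -2 + ((2 - 5) - S) = -2 + (-3 - S) = -5 - S)
r(B) = -4 (r(B) = -1*4 = -4)
M(-11, -2)*(-26) + r(-3) = (-5 - 1*(-2))*(-26) - 4 = (-5 + 2)*(-26) - 4 = -3*(-26) - 4 = 78 - 4 = 74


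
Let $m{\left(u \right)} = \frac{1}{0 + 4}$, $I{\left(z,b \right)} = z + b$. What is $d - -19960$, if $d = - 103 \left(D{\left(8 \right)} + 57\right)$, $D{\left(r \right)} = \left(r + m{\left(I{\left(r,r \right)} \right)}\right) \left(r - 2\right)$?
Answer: $\frac{17981}{2} \approx 8990.5$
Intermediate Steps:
$I{\left(z,b \right)} = b + z$
$m{\left(u \right)} = \frac{1}{4}$
$D{\left(r \right)} = \left(-2 + r\right) \left(\frac{1}{4} + r\right)$ ($D{\left(r \right)} = \left(r + \frac{1}{4}\right) \left(r - 2\right) = \left(\frac{1}{4} + r\right) \left(-2 + r\right) = \left(-2 + r\right) \left(\frac{1}{4} + r\right)$)
$d = - \frac{21939}{2}$ ($d = - 103 \left(\left(- \frac{1}{2} + 8^{2} - 14\right) + 57\right) = - 103 \left(\left(- \frac{1}{2} + 64 - 14\right) + 57\right) = - 103 \left(\frac{99}{2} + 57\right) = \left(-103\right) \frac{213}{2} = - \frac{21939}{2} \approx -10970.0$)
$d - -19960 = - \frac{21939}{2} - -19960 = - \frac{21939}{2} + 19960 = \frac{17981}{2}$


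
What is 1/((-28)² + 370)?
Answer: 1/1154 ≈ 0.00086655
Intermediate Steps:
1/((-28)² + 370) = 1/(784 + 370) = 1/1154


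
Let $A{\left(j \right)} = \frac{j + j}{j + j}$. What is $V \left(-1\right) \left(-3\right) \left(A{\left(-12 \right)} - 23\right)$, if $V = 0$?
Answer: $0$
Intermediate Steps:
$A{\left(j \right)} = 1$ ($A{\left(j \right)} = \frac{2 j}{2 j} = 2 j \frac{1}{2 j} = 1$)
$V \left(-1\right) \left(-3\right) \left(A{\left(-12 \right)} - 23\right) = 0 \left(-1\right) \left(-3\right) \left(1 - 23\right) = 0 \left(-3\right) \left(-22\right) = 0 \left(-22\right) = 0$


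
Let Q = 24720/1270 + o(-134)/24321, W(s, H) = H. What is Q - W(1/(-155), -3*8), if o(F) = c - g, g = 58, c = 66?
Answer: 134252936/3088767 ≈ 43.465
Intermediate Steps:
o(F) = 8 (o(F) = 66 - 1*58 = 66 - 58 = 8)
Q = 60122528/3088767 (Q = 24720/1270 + 8/24321 = 24720*(1/1270) + 8*(1/24321) = 2472/127 + 8/24321 = 60122528/3088767 ≈ 19.465)
Q - W(1/(-155), -3*8) = 60122528/3088767 - (-3)*8 = 60122528/3088767 - 1*(-24) = 60122528/3088767 + 24 = 134252936/3088767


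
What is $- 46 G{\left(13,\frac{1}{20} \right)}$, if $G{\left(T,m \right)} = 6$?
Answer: $-276$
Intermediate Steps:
$- 46 G{\left(13,\frac{1}{20} \right)} = \left(-46\right) 6 = -276$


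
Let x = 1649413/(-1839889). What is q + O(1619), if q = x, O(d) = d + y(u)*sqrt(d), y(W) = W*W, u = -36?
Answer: 2977130878/1839889 + 1296*sqrt(1619) ≈ 53765.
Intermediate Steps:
x = -1649413/1839889 (x = 1649413*(-1/1839889) = -1649413/1839889 ≈ -0.89647)
y(W) = W**2
O(d) = d + 1296*sqrt(d) (O(d) = d + (-36)**2*sqrt(d) = d + 1296*sqrt(d))
q = -1649413/1839889 ≈ -0.89647
q + O(1619) = -1649413/1839889 + (1619 + 1296*sqrt(1619)) = 2977130878/1839889 + 1296*sqrt(1619)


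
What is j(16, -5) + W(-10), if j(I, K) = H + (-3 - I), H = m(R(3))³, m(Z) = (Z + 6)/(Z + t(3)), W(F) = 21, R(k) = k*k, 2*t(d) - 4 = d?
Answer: 466/125 ≈ 3.7280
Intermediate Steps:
t(d) = 2 + d/2
R(k) = k²
m(Z) = (6 + Z)/(7/2 + Z) (m(Z) = (Z + 6)/(Z + (2 + (½)*3)) = (6 + Z)/(Z + (2 + 3/2)) = (6 + Z)/(Z + 7/2) = (6 + Z)/(7/2 + Z))
H = 216/125 (H = (2*(6 + 3²)/(7 + 2*3²))³ = (2*(6 + 9)/(7 + 2*9))³ = (2*15/(7 + 18))³ = (2*15/25)³ = (2*(1/25)*15)³ = (6/5)³ = 216/125 ≈ 1.7280)
j(I, K) = -159/125 - I (j(I, K) = 216/125 + (-3 - I) = -159/125 - I)
j(16, -5) + W(-10) = (-159/125 - 1*16) + 21 = (-159/125 - 16) + 21 = -2159/125 + 21 = 466/125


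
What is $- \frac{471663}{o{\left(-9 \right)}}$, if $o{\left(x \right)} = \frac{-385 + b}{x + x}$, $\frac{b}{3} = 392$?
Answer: $\frac{8489934}{791} \approx 10733.0$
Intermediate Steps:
$b = 1176$ ($b = 3 \cdot 392 = 1176$)
$o{\left(x \right)} = \frac{791}{2 x}$ ($o{\left(x \right)} = \frac{-385 + 1176}{x + x} = \frac{791}{2 x}$)
$- \frac{471663}{o{\left(-9 \right)}} = - \frac{471663}{\frac{791}{2} \frac{1}{-9}} = - \frac{471663}{\frac{791}{2} \left(- \frac{1}{9}\right)} = - \frac{471663}{- \frac{791}{18}} = \left(-471663\right) \left(- \frac{18}{791}\right) = \frac{8489934}{791}$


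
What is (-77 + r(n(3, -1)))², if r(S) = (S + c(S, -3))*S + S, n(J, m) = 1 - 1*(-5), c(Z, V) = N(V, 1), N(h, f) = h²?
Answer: 361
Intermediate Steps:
c(Z, V) = V²
n(J, m) = 6 (n(J, m) = 1 + 5 = 6)
r(S) = S + S*(9 + S) (r(S) = (S + (-3)²)*S + S = (S + 9)*S + S = (9 + S)*S + S = S*(9 + S) + S = S + S*(9 + S))
(-77 + r(n(3, -1)))² = (-77 + 6*(10 + 6))² = (-77 + 6*16)² = (-77 + 96)² = 19² = 361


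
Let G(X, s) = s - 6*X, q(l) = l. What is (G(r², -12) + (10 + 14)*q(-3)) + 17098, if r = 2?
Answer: 16990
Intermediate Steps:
(G(r², -12) + (10 + 14)*q(-3)) + 17098 = ((-12 - 6*2²) + (10 + 14)*(-3)) + 17098 = ((-12 - 6*4) + 24*(-3)) + 17098 = ((-12 - 24) - 72) + 17098 = (-36 - 72) + 17098 = -108 + 17098 = 16990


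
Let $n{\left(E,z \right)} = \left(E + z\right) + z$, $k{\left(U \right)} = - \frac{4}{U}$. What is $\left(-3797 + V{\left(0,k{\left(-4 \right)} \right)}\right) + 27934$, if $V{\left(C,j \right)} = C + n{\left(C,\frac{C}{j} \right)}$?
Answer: $24137$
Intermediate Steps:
$n{\left(E,z \right)} = E + 2 z$
$V{\left(C,j \right)} = 2 C + \frac{2 C}{j}$ ($V{\left(C,j \right)} = C + \left(C + 2 \frac{C}{j}\right) = C + \left(C + \frac{2 C}{j}\right) = 2 C + \frac{2 C}{j}$)
$\left(-3797 + V{\left(0,k{\left(-4 \right)} \right)}\right) + 27934 = \left(-3797 + 2 \cdot 0 \frac{1}{\left(-4\right) \frac{1}{-4}} \left(1 - \frac{4}{-4}\right)\right) + 27934 = \left(-3797 + 2 \cdot 0 \frac{1}{\left(-4\right) \left(- \frac{1}{4}\right)} \left(1 - -1\right)\right) + 27934 = \left(-3797 + 2 \cdot 0 \cdot 1^{-1} \left(1 + 1\right)\right) + 27934 = \left(-3797 + 2 \cdot 0 \cdot 1 \cdot 2\right) + 27934 = \left(-3797 + 0\right) + 27934 = -3797 + 27934 = 24137$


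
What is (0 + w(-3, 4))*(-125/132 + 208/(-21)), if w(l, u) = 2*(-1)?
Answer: 10027/462 ≈ 21.703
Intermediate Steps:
w(l, u) = -2
(0 + w(-3, 4))*(-125/132 + 208/(-21)) = (0 - 2)*(-125/132 + 208/(-21)) = -2*(-125*1/132 + 208*(-1/21)) = -2*(-125/132 - 208/21) = -2*(-10027/924) = 10027/462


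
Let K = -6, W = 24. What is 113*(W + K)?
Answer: 2034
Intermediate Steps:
113*(W + K) = 113*(24 - 6) = 113*18 = 2034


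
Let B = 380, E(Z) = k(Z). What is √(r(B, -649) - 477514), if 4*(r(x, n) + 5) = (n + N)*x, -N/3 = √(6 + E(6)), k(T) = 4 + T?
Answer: I*√540314 ≈ 735.06*I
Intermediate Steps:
E(Z) = 4 + Z
N = -12 (N = -3*√(6 + (4 + 6)) = -3*√(6 + 10) = -3*√16 = -3*4 = -12)
r(x, n) = -5 + x*(-12 + n)/4 (r(x, n) = -5 + ((n - 12)*x)/4 = -5 + ((-12 + n)*x)/4 = -5 + (x*(-12 + n))/4 = -5 + x*(-12 + n)/4)
√(r(B, -649) - 477514) = √((-5 - 3*380 + (¼)*(-649)*380) - 477514) = √((-5 - 1140 - 61655) - 477514) = √(-62800 - 477514) = √(-540314) = I*√540314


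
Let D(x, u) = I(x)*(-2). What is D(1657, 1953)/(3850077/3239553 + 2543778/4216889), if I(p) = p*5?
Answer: -75453347584641230/8158683667229 ≈ -9248.2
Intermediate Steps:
I(p) = 5*p
D(x, u) = -10*x (D(x, u) = (5*x)*(-2) = -10*x)
D(1657, 1953)/(3850077/3239553 + 2543778/4216889) = (-10*1657)/(3850077/3239553 + 2543778/4216889) = -16570/(3850077*(1/3239553) + 2543778*(1/4216889)) = -16570/(1283359/1079851 + 2543778/4216889) = -16570/8158683667229/4553611803539 = -16570*4553611803539/8158683667229 = -75453347584641230/8158683667229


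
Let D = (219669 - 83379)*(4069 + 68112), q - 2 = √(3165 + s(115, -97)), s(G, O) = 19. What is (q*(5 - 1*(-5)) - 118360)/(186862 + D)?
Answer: -29585/2459433838 + 5*√199/1229716919 ≈ -1.1972e-5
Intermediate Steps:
q = 2 + 4*√199 (q = 2 + √(3165 + 19) = 2 + √3184 = 2 + 4*√199 ≈ 58.427)
D = 9837548490 (D = 136290*72181 = 9837548490)
(q*(5 - 1*(-5)) - 118360)/(186862 + D) = ((2 + 4*√199)*(5 - 1*(-5)) - 118360)/(186862 + 9837548490) = ((2 + 4*√199)*(5 + 5) - 118360)/9837735352 = ((2 + 4*√199)*10 - 118360)*(1/9837735352) = ((20 + 40*√199) - 118360)*(1/9837735352) = (-118340 + 40*√199)*(1/9837735352) = -29585/2459433838 + 5*√199/1229716919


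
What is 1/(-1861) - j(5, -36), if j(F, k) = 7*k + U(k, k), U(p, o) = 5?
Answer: 459666/1861 ≈ 247.00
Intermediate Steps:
j(F, k) = 5 + 7*k (j(F, k) = 7*k + 5 = 5 + 7*k)
1/(-1861) - j(5, -36) = 1/(-1861) - (5 + 7*(-36)) = -1/1861 - (5 - 252) = -1/1861 - 1*(-247) = -1/1861 + 247 = 459666/1861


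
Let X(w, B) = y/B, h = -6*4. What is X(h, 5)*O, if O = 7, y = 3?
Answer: 21/5 ≈ 4.2000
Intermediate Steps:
h = -24 (h = -1*24 = -24)
X(w, B) = 3/B
X(h, 5)*O = (3/5)*7 = (3*(⅕))*7 = (⅗)*7 = 21/5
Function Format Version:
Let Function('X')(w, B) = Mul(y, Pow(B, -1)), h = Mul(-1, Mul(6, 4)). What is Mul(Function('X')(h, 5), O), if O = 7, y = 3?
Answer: Rational(21, 5) ≈ 4.2000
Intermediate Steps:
h = -24 (h = Mul(-1, 24) = -24)
Function('X')(w, B) = Mul(3, Pow(B, -1))
Mul(Function('X')(h, 5), O) = Mul(Mul(3, Pow(5, -1)), 7) = Mul(Mul(3, Rational(1, 5)), 7) = Mul(Rational(3, 5), 7) = Rational(21, 5)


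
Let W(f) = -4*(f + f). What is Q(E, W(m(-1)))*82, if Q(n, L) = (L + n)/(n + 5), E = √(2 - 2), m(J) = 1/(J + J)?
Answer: 328/5 ≈ 65.600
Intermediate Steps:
m(J) = 1/(2*J)
W(f) = -8*f
E = 0 (E = √0 = 0)
Q(n, L) = (L + n)/(5 + n)
Q(E, W(m(-1)))*82 = ((-4/(-1) + 0)/(5 + 0))*82 = ((-4*(-1) + 0)/5)*82 = ((-8*(-½) + 0)/5)*82 = ((4 + 0)/5)*82 = ((⅕)*4)*82 = (⅘)*82 = 328/5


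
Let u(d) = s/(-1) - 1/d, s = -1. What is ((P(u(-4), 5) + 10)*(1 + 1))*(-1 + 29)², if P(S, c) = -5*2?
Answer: 0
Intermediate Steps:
u(d) = 1 - 1/d (u(d) = -1/(-1) - 1/d = -1*(-1) - 1/d = 1 - 1/d)
P(S, c) = -10
((P(u(-4), 5) + 10)*(1 + 1))*(-1 + 29)² = ((-10 + 10)*(1 + 1))*(-1 + 29)² = (0*2)*28² = 0*784 = 0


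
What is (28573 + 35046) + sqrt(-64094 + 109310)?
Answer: 63619 + 12*sqrt(314) ≈ 63832.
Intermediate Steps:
(28573 + 35046) + sqrt(-64094 + 109310) = 63619 + sqrt(45216) = 63619 + 12*sqrt(314)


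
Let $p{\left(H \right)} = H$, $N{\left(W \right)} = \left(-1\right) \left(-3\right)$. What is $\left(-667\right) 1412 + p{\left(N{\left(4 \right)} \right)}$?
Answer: $-941801$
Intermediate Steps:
$N{\left(W \right)} = 3$
$\left(-667\right) 1412 + p{\left(N{\left(4 \right)} \right)} = \left(-667\right) 1412 + 3 = -941804 + 3 = -941801$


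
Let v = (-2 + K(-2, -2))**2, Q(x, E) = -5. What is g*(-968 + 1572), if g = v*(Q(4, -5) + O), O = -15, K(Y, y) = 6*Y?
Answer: -2367680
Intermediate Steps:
v = 196 (v = (-2 + 6*(-2))**2 = (-2 - 12)**2 = (-14)**2 = 196)
g = -3920 (g = 196*(-5 - 15) = 196*(-20) = -3920)
g*(-968 + 1572) = -3920*(-968 + 1572) = -3920*604 = -2367680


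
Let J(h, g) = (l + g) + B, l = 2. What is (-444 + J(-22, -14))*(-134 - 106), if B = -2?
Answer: 109920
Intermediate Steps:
J(h, g) = g (J(h, g) = (2 + g) - 2 = g)
(-444 + J(-22, -14))*(-134 - 106) = (-444 - 14)*(-134 - 106) = -458*(-240) = 109920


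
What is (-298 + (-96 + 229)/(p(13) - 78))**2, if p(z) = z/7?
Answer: 25524855225/284089 ≈ 89848.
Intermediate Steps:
p(z) = z/7 (p(z) = z*(1/7) = z/7)
(-298 + (-96 + 229)/(p(13) - 78))**2 = (-298 + (-96 + 229)/((1/7)*13 - 78))**2 = (-298 + 133/(13/7 - 78))**2 = (-298 + 133/(-533/7))**2 = (-298 + 133*(-7/533))**2 = (-298 - 931/533)**2 = (-159765/533)**2 = 25524855225/284089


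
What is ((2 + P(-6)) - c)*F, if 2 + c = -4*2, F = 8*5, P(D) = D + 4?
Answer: 400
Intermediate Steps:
P(D) = 4 + D
F = 40
c = -10 (c = -2 - 4*2 = -2 - 8 = -10)
((2 + P(-6)) - c)*F = ((2 + (4 - 6)) - 1*(-10))*40 = ((2 - 2) + 10)*40 = (0 + 10)*40 = 10*40 = 400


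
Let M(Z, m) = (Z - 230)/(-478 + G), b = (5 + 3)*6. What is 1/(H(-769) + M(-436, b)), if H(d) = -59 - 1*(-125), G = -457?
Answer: 935/62376 ≈ 0.014990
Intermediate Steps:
b = 48 (b = 8*6 = 48)
M(Z, m) = 46/187 - Z/935 (M(Z, m) = (Z - 230)/(-478 - 457) = (-230 + Z)/(-935) = (-230 + Z)*(-1/935) = 46/187 - Z/935)
H(d) = 66 (H(d) = -59 + 125 = 66)
1/(H(-769) + M(-436, b)) = 1/(66 + (46/187 - 1/935*(-436))) = 1/(66 + (46/187 + 436/935)) = 1/(66 + 666/935) = 1/(62376/935) = 935/62376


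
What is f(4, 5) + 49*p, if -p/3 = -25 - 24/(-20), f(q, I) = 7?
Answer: 17528/5 ≈ 3505.6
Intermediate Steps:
p = 357/5 (p = -3*(-25 - 24/(-20)) = -3*(-25 - 24*(-1/20)) = -3*(-25 + 6/5) = -3*(-119/5) = 357/5 ≈ 71.400)
f(4, 5) + 49*p = 7 + 49*(357/5) = 7 + 17493/5 = 17528/5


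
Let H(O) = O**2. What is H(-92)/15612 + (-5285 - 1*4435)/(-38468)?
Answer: 29833862/37535151 ≈ 0.79482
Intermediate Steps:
H(-92)/15612 + (-5285 - 1*4435)/(-38468) = (-92)**2/15612 + (-5285 - 1*4435)/(-38468) = 8464*(1/15612) + (-5285 - 4435)*(-1/38468) = 2116/3903 - 9720*(-1/38468) = 2116/3903 + 2430/9617 = 29833862/37535151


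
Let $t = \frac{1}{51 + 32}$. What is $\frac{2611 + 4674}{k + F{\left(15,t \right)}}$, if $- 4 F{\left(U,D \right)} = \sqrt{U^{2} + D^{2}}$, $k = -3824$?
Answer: $- \frac{1535301278080}{805900678299} + \frac{1209310 \sqrt{1550026}}{805900678299} \approx -1.9032$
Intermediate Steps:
$t = \frac{1}{83} \approx 0.012048$
$F{\left(U,D \right)} = - \frac{\sqrt{D^{2} + U^{2}}}{4}$ ($F{\left(U,D \right)} = - \frac{\sqrt{U^{2} + D^{2}}}{4} = - \frac{\sqrt{D^{2} + U^{2}}}{4}$)
$\frac{2611 + 4674}{k + F{\left(15,t \right)}} = \frac{2611 + 4674}{-3824 - \frac{\sqrt{\left(\frac{1}{83}\right)^{2} + 15^{2}}}{4}} = \frac{7285}{-3824 - \frac{\sqrt{\frac{1}{6889} + 225}}{4}} = \frac{7285}{-3824 - \frac{\sqrt{\frac{1550026}{6889}}}{4}} = \frac{7285}{-3824 - \frac{\frac{1}{83} \sqrt{1550026}}{4}} = \frac{7285}{-3824 - \frac{\sqrt{1550026}}{332}}$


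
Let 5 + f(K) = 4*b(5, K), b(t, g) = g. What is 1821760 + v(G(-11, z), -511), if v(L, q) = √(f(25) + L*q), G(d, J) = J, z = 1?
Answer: 1821760 + 4*I*√26 ≈ 1.8218e+6 + 20.396*I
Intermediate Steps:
f(K) = -5 + 4*K
v(L, q) = √(95 + L*q) (v(L, q) = √((-5 + 4*25) + L*q) = √((-5 + 100) + L*q) = √(95 + L*q))
1821760 + v(G(-11, z), -511) = 1821760 + √(95 + 1*(-511)) = 1821760 + √(95 - 511) = 1821760 + √(-416) = 1821760 + 4*I*√26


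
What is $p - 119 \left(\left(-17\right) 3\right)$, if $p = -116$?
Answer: $5953$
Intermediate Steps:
$p - 119 \left(\left(-17\right) 3\right) = -116 - 119 \left(\left(-17\right) 3\right) = -116 - -6069 = -116 + 6069 = 5953$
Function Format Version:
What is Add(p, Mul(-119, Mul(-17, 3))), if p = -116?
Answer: 5953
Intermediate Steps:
Add(p, Mul(-119, Mul(-17, 3))) = Add(-116, Mul(-119, Mul(-17, 3))) = Add(-116, Mul(-119, -51)) = Add(-116, 6069) = 5953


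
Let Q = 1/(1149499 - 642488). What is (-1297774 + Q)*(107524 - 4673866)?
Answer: 3004587707687539446/507011 ≈ 5.9261e+12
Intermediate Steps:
Q = 1/507011 ≈ 1.9723e-6
(-1297774 + Q)*(107524 - 4673866) = (-1297774 + 1/507011)*(107524 - 4673866) = -657985693513/507011*(-4566342) = 3004587707687539446/507011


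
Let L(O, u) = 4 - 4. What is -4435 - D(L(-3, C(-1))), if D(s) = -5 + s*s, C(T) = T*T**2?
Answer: -4430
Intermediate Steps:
C(T) = T**3
L(O, u) = 0
D(s) = -5 + s**2
-4435 - D(L(-3, C(-1))) = -4435 - (-5 + 0**2) = -4435 - (-5 + 0) = -4435 - 1*(-5) = -4435 + 5 = -4430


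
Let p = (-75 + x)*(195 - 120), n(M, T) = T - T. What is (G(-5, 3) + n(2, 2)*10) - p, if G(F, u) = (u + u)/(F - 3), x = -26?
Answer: 30297/4 ≈ 7574.3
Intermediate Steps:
n(M, T) = 0
G(F, u) = 2*u/(-3 + F) (G(F, u) = (2*u)/(-3 + F) = 2*u/(-3 + F))
p = -7575 (p = (-75 - 26)*(195 - 120) = -101*75 = -7575)
(G(-5, 3) + n(2, 2)*10) - p = (2*3/(-3 - 5) + 0*10) - 1*(-7575) = (2*3/(-8) + 0) + 7575 = (2*3*(-1/8) + 0) + 7575 = (-3/4 + 0) + 7575 = -3/4 + 7575 = 30297/4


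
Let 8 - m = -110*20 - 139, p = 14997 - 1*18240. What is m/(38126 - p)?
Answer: 2347/41369 ≈ 0.056733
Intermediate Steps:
p = -3243 (p = 14997 - 18240 = -3243)
m = 2347 (m = 8 - (-110*20 - 139) = 8 - (-2200 - 139) = 8 - 1*(-2339) = 8 + 2339 = 2347)
m/(38126 - p) = 2347/(38126 - 1*(-3243)) = 2347/(38126 + 3243) = 2347/41369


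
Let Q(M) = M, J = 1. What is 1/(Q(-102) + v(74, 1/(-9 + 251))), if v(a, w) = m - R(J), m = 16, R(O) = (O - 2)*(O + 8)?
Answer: -1/77 ≈ -0.012987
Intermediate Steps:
R(O) = (-2 + O)*(8 + O)
v(a, w) = 25 (v(a, w) = 16 - (-16 + 1² + 6*1) = 16 - (-16 + 1 + 6) = 16 - 1*(-9) = 16 + 9 = 25)
1/(Q(-102) + v(74, 1/(-9 + 251))) = 1/(-102 + 25) = 1/(-77) = -1/77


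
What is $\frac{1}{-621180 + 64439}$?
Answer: $- \frac{1}{556741} \approx -1.7962 \cdot 10^{-6}$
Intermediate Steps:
$\frac{1}{-621180 + 64439} = \frac{1}{-556741} = - \frac{1}{556741}$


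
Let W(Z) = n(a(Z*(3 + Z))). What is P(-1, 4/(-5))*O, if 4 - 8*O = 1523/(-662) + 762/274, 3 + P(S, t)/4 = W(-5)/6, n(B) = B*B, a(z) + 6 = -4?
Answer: 13087405/544164 ≈ 24.050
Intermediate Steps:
a(z) = -10 (a(z) = -6 - 4 = -10)
n(B) = B**2
W(Z) = 100 (W(Z) = (-10)**2 = 100)
P(S, t) = 164/3 (P(S, t) = -12 + 4*(100/6) = -12 + 4*(100*(1/6)) = -12 + 4*(50/3) = -12 + 200/3 = 164/3)
O = 319205/725552 (O = 1/2 - (1523/(-662) + 762/274)/8 = 1/2 - (1523*(-1/662) + 762*(1/274))/8 = 1/2 - (-1523/662 + 381/137)/8 = 1/2 - 1/8*43571/90694 = 1/2 - 43571/725552 = 319205/725552 ≈ 0.43995)
P(-1, 4/(-5))*O = (164/3)*(319205/725552) = 13087405/544164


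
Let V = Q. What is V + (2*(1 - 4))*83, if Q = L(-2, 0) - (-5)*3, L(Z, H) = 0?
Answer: -483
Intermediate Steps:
Q = 15 (Q = 0 - (-5)*3 = 0 - 1*(-15) = 0 + 15 = 15)
V = 15
V + (2*(1 - 4))*83 = 15 + (2*(1 - 4))*83 = 15 + (2*(-3))*83 = 15 - 6*83 = 15 - 498 = -483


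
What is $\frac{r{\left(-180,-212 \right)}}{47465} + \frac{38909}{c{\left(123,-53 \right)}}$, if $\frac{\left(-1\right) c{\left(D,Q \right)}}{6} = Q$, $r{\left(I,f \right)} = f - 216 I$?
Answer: $\frac{1859112109}{15093870} \approx 123.17$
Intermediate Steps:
$c{\left(D,Q \right)} = - 6 Q$
$\frac{r{\left(-180,-212 \right)}}{47465} + \frac{38909}{c{\left(123,-53 \right)}} = \frac{-212 - -38880}{47465} + \frac{38909}{\left(-6\right) \left(-53\right)} = \left(-212 + 38880\right) \frac{1}{47465} + \frac{38909}{318} = 38668 \cdot \frac{1}{47465} + 38909 \cdot \frac{1}{318} = \frac{38668}{47465} + \frac{38909}{318} = \frac{1859112109}{15093870}$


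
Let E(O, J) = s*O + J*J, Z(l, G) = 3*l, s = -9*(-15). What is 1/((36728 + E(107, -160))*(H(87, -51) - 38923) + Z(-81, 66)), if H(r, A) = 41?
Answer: -1/2985088029 ≈ -3.3500e-10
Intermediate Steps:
s = 135
E(O, J) = J**2 + 135*O (E(O, J) = 135*O + J*J = 135*O + J**2 = J**2 + 135*O)
1/((36728 + E(107, -160))*(H(87, -51) - 38923) + Z(-81, 66)) = 1/((36728 + ((-160)**2 + 135*107))*(41 - 38923) + 3*(-81)) = 1/((36728 + (25600 + 14445))*(-38882) - 243) = 1/((36728 + 40045)*(-38882) - 243) = 1/(76773*(-38882) - 243) = 1/(-2985087786 - 243) = 1/(-2985088029) = -1/2985088029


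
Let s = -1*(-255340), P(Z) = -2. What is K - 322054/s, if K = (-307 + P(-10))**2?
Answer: 12189898243/127670 ≈ 95480.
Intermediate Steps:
s = 255340
K = 95481 (K = (-307 - 2)**2 = (-309)**2 = 95481)
K - 322054/s = 95481 - 322054/255340 = 95481 - 1*161027/127670 = 95481 - 161027/127670 = 12189898243/127670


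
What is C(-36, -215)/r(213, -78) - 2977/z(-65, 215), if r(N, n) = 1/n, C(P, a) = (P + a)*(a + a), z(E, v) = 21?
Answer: -176792317/21 ≈ -8.4187e+6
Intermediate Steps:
C(P, a) = 2*a*(P + a) (C(P, a) = (P + a)*(2*a) = 2*a*(P + a))
C(-36, -215)/r(213, -78) - 2977/z(-65, 215) = (2*(-215)*(-36 - 215))/(1/(-78)) - 2977/21 = (2*(-215)*(-251))/(-1/78) - 2977*1/21 = 107930*(-78) - 2977/21 = -8418540 - 2977/21 = -176792317/21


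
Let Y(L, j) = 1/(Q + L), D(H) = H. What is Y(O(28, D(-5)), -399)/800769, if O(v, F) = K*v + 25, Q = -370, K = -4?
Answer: -1/365951433 ≈ -2.7326e-9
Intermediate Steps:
O(v, F) = 25 - 4*v (O(v, F) = -4*v + 25 = 25 - 4*v)
Y(L, j) = 1/(-370 + L)
Y(O(28, D(-5)), -399)/800769 = 1/((-370 + (25 - 4*28))*800769) = (1/800769)/(-370 + (25 - 112)) = (1/800769)/(-370 - 87) = (1/800769)/(-457) = -1/457*1/800769 = -1/365951433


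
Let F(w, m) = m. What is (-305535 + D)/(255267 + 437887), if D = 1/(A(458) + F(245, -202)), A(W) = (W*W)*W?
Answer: -29353269914849/66592490073340 ≈ -0.44079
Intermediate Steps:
A(W) = W³ (A(W) = W²*W = W³)
D = 1/96071710 (D = 1/(458³ - 202) = 1/(96071912 - 202) = 1/96071710 ≈ 1.0409e-8)
(-305535 + D)/(255267 + 437887) = (-305535 + 1/96071710)/(255267 + 437887) = -29353269914849/96071710/693154 = -29353269914849/96071710*1/693154 = -29353269914849/66592490073340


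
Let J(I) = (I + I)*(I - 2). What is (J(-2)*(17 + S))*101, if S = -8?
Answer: 14544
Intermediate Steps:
J(I) = 2*I*(-2 + I) (J(I) = (2*I)*(-2 + I) = 2*I*(-2 + I))
(J(-2)*(17 + S))*101 = ((2*(-2)*(-2 - 2))*(17 - 8))*101 = ((2*(-2)*(-4))*9)*101 = (16*9)*101 = 144*101 = 14544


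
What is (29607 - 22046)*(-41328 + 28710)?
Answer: -95404698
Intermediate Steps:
(29607 - 22046)*(-41328 + 28710) = 7561*(-12618) = -95404698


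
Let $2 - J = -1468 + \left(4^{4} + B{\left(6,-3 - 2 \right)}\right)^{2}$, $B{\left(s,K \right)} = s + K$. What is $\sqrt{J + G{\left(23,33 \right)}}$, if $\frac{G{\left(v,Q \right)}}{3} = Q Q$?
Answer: $8 i \sqrt{958} \approx 247.61 i$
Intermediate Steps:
$B{\left(s,K \right)} = K + s$
$G{\left(v,Q \right)} = 3 Q^{2}$ ($G{\left(v,Q \right)} = 3 Q Q = 3 Q^{2}$)
$J = -64579$ ($J = 2 - \left(-1468 + \left(4^{4} + \left(\left(-3 - 2\right) + 6\right)\right)^{2}\right) = 2 - \left(-1468 + \left(256 + \left(\left(-3 - 2\right) + 6\right)\right)^{2}\right) = 2 - \left(-1468 + \left(256 + \left(-5 + 6\right)\right)^{2}\right) = 2 - \left(-1468 + \left(256 + 1\right)^{2}\right) = 2 - \left(-1468 + 257^{2}\right) = 2 - \left(-1468 + 66049\right) = 2 - 64581 = -64579$)
$\sqrt{J + G{\left(23,33 \right)}} = \sqrt{-64579 + 3 \cdot 33^{2}} = \sqrt{-64579 + 3 \cdot 1089} = \sqrt{-64579 + 3267} = \sqrt{-61312} = 8 i \sqrt{958}$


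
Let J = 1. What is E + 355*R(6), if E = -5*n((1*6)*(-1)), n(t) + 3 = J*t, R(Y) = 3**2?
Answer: 3240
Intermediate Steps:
R(Y) = 9
n(t) = -3 + t (n(t) = -3 + 1*t = -3 + t)
E = 45 (E = -5*(-3 + (1*6)*(-1)) = -5*(-3 + 6*(-1)) = -5*(-3 - 6) = -5*(-9) = 45)
E + 355*R(6) = 45 + 355*9 = 45 + 3195 = 3240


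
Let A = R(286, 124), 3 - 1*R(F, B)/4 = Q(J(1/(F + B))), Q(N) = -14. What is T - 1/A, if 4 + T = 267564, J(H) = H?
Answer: 18194079/68 ≈ 2.6756e+5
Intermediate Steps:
R(F, B) = 68 (R(F, B) = 12 - 4*(-14) = 12 + 56 = 68)
A = 68
T = 267560 (T = -4 + 267564 = 267560)
T - 1/A = 267560 - 1/68 = 18194079/68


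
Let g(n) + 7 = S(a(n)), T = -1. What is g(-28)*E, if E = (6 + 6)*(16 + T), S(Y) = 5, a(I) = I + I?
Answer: -360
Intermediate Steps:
a(I) = 2*I
E = 180 (E = (6 + 6)*(16 - 1) = 12*15 = 180)
g(n) = -2 (g(n) = -7 + 5 = -2)
g(-28)*E = -2*180 = -360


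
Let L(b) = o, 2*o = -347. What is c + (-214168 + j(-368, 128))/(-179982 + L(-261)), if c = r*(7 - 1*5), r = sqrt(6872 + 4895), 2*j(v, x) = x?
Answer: 428208/360311 + 82*sqrt(7) ≈ 218.14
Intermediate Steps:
j(v, x) = x/2
o = -347/2 (o = (1/2)*(-347) = -347/2 ≈ -173.50)
r = 41*sqrt(7) (r = sqrt(11767) = 41*sqrt(7) ≈ 108.48)
L(b) = -347/2
c = 82*sqrt(7) (c = (41*sqrt(7))*(7 - 1*5) = (41*sqrt(7))*(7 - 5) = (41*sqrt(7))*2 = 82*sqrt(7) ≈ 216.95)
c + (-214168 + j(-368, 128))/(-179982 + L(-261)) = 82*sqrt(7) + (-214168 + (1/2)*128)/(-179982 - 347/2) = 82*sqrt(7) + (-214168 + 64)/(-360311/2) = 82*sqrt(7) - 214104*(-2/360311) = 82*sqrt(7) + 428208/360311 = 428208/360311 + 82*sqrt(7)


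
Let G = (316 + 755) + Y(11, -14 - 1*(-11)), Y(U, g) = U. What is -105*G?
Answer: -113610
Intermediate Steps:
G = 1082 (G = (316 + 755) + 11 = 1071 + 11 = 1082)
-105*G = -105*1082 = -113610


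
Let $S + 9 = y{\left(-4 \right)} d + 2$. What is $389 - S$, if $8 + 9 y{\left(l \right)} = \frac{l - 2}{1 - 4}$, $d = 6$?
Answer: $400$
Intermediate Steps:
$y{\left(l \right)} = - \frac{22}{27} - \frac{l}{27}$ ($y{\left(l \right)} = - \frac{8}{9} + \frac{\left(l - 2\right) \frac{1}{1 - 4}}{9} = - \frac{8}{9} + \frac{\left(-2 + l\right) \frac{1}{-3}}{9} = - \frac{8}{9} + \frac{\left(-2 + l\right) \left(- \frac{1}{3}\right)}{9} = - \frac{8}{9} + \frac{\frac{2}{3} - \frac{l}{3}}{9} = - \frac{8}{9} - \left(- \frac{2}{27} + \frac{l}{27}\right) = - \frac{22}{27} - \frac{l}{27}$)
$S = -11$ ($S = -9 + \left(\left(- \frac{22}{27} - - \frac{4}{27}\right) 6 + 2\right) = -9 + \left(\left(- \frac{22}{27} + \frac{4}{27}\right) 6 + 2\right) = -9 + \left(\left(- \frac{2}{3}\right) 6 + 2\right) = -9 + \left(-4 + 2\right) = -9 - 2 = -11$)
$389 - S = 389 - -11 = 389 + 11 = 400$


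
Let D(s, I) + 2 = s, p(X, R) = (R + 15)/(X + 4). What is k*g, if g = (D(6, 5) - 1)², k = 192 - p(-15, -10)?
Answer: 19053/11 ≈ 1732.1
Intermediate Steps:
p(X, R) = (15 + R)/(4 + X)
D(s, I) = -2 + s
k = 2117/11 (k = 192 - (15 - 10)/(4 - 15) = 192 - 5/(-11) = 192 - (-1)*5/11 = 192 - 1*(-5/11) = 192 + 5/11 = 2117/11 ≈ 192.45)
g = 9 (g = ((-2 + 6) - 1)² = (4 - 1)² = 3² = 9)
k*g = (2117/11)*9 = 19053/11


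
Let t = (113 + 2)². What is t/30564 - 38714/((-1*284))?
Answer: 296752649/2170044 ≈ 136.75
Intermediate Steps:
t = 13225 (t = 115² = 13225)
t/30564 - 38714/((-1*284)) = 13225/30564 - 38714/((-1*284)) = 13225*(1/30564) - 38714/(-284) = 13225/30564 - 38714*(-1/284) = 13225/30564 + 19357/142 = 296752649/2170044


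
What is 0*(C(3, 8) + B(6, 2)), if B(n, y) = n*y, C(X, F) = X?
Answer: 0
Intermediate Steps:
0*(C(3, 8) + B(6, 2)) = 0*(3 + 6*2) = 0*(3 + 12) = 0*15 = 0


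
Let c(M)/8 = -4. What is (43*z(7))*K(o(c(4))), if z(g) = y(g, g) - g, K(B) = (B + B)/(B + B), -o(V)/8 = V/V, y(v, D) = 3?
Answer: -172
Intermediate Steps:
c(M) = -32 (c(M) = 8*(-4) = -32)
o(V) = -8 (o(V) = -8*V/V = -8*1 = -8)
K(B) = 1 (K(B) = (2*B)/((2*B)) = (2*B)*(1/(2*B)) = 1)
z(g) = 3 - g
(43*z(7))*K(o(c(4))) = (43*(3 - 1*7))*1 = (43*(3 - 7))*1 = (43*(-4))*1 = -172*1 = -172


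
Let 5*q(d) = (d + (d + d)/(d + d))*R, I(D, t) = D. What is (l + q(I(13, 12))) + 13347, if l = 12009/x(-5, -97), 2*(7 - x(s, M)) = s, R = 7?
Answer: 1389917/95 ≈ 14631.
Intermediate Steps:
x(s, M) = 7 - s/2
l = 24018/19 (l = 12009/(7 - 1/2*(-5)) = 12009/(7 + 5/2) = 12009/(19/2) = 12009*(2/19) = 24018/19 ≈ 1264.1)
q(d) = 7/5 + 7*d/5 (q(d) = ((d + (d + d)/(d + d))*7)/5 = ((d + (2*d)/((2*d)))*7)/5 = ((d + (2*d)*(1/(2*d)))*7)/5 = ((d + 1)*7)/5 = ((1 + d)*7)/5 = (7 + 7*d)/5 = 7/5 + 7*d/5)
(l + q(I(13, 12))) + 13347 = (24018/19 + (7/5 + (7/5)*13)) + 13347 = (24018/19 + (7/5 + 91/5)) + 13347 = (24018/19 + 98/5) + 13347 = 121952/95 + 13347 = 1389917/95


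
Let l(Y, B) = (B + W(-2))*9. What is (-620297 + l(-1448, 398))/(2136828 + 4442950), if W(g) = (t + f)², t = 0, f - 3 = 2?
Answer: -308245/3289889 ≈ -0.093695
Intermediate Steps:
f = 5 (f = 3 + 2 = 5)
W(g) = 25 (W(g) = (0 + 5)² = 5² = 25)
l(Y, B) = 225 + 9*B (l(Y, B) = (B + 25)*9 = (25 + B)*9 = 225 + 9*B)
(-620297 + l(-1448, 398))/(2136828 + 4442950) = (-620297 + (225 + 9*398))/(2136828 + 4442950) = (-620297 + (225 + 3582))/6579778 = (-620297 + 3807)*(1/6579778) = -616490*1/6579778 = -308245/3289889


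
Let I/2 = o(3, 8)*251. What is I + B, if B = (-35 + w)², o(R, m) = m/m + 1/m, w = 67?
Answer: 6355/4 ≈ 1588.8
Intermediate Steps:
o(R, m) = 1 + 1/m
I = 2259/4 (I = 2*(((1 + 8)/8)*251) = 2*(((⅛)*9)*251) = 2*((9/8)*251) = 2*(2259/8) = 2259/4 ≈ 564.75)
B = 1024 (B = (-35 + 67)² = 32² = 1024)
I + B = 2259/4 + 1024 = 6355/4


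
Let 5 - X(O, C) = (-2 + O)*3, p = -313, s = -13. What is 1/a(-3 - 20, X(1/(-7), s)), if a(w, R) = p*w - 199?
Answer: 1/7000 ≈ 0.00014286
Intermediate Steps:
X(O, C) = 11 - 3*O (X(O, C) = 5 - (-2 + O)*3 = 5 - (-6 + 3*O) = 5 + (6 - 3*O) = 11 - 3*O)
a(w, R) = -199 - 313*w (a(w, R) = -313*w - 199 = -199 - 313*w)
1/a(-3 - 20, X(1/(-7), s)) = 1/(-199 - 313*(-3 - 20)) = 1/(-199 - 313*(-23)) = 1/(-199 + 7199) = 1/7000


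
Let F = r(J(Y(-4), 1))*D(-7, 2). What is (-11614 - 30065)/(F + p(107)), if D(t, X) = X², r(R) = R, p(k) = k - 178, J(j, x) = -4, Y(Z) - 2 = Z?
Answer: 13893/29 ≈ 479.07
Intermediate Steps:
Y(Z) = 2 + Z
p(k) = -178 + k
F = -16 (F = -4*2² = -4*4 = -16)
(-11614 - 30065)/(F + p(107)) = (-11614 - 30065)/(-16 + (-178 + 107)) = -41679/(-16 - 71) = -41679/(-87) = -41679*(-1/87) = 13893/29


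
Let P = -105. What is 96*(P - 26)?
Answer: -12576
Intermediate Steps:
96*(P - 26) = 96*(-105 - 26) = 96*(-131) = -12576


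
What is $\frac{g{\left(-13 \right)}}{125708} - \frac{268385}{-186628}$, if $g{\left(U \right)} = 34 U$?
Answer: $\frac{647224077}{451166012} \approx 1.4346$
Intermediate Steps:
$\frac{g{\left(-13 \right)}}{125708} - \frac{268385}{-186628} = \frac{34 \left(-13\right)}{125708} - \frac{268385}{-186628} = \left(-442\right) \frac{1}{125708} - - \frac{20645}{14356} = - \frac{221}{62854} + \frac{20645}{14356} = \frac{647224077}{451166012}$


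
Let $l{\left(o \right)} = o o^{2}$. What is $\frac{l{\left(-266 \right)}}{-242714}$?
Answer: $\frac{9410548}{121357} \approx 77.544$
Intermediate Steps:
$l{\left(o \right)} = o^{3}$
$\frac{l{\left(-266 \right)}}{-242714} = \frac{\left(-266\right)^{3}}{-242714} = \left(-18821096\right) \left(- \frac{1}{242714}\right) = \frac{9410548}{121357}$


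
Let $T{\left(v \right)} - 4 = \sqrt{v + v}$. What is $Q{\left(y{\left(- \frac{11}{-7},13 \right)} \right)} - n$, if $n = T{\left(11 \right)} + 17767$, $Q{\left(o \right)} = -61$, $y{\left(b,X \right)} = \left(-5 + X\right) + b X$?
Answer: $-17832 - \sqrt{22} \approx -17837.0$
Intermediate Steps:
$y{\left(b,X \right)} = -5 + X + X b$ ($y{\left(b,X \right)} = \left(-5 + X\right) + X b = -5 + X + X b$)
$T{\left(v \right)} = 4 + \sqrt{2} \sqrt{v}$ ($T{\left(v \right)} = 4 + \sqrt{v + v} = 4 + \sqrt{2 v} = 4 + \sqrt{2} \sqrt{v}$)
$n = 17771 + \sqrt{22}$ ($n = \left(4 + \sqrt{2} \sqrt{11}\right) + 17767 = \left(4 + \sqrt{22}\right) + 17767 = 17771 + \sqrt{22} \approx 17776.0$)
$Q{\left(y{\left(- \frac{11}{-7},13 \right)} \right)} - n = -61 - \left(17771 + \sqrt{22}\right) = -17832 - \sqrt{22}$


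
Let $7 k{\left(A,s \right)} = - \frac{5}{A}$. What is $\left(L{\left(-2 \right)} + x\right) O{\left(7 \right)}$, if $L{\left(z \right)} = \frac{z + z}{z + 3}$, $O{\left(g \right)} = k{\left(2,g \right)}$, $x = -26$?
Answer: $\frac{75}{7} \approx 10.714$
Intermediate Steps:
$k{\left(A,s \right)} = - \frac{5}{7 A}$ ($k{\left(A,s \right)} = \frac{\left(-5\right) \frac{1}{A}}{7} = - \frac{5}{7 A}$)
$O{\left(g \right)} = - \frac{5}{14}$ ($O{\left(g \right)} = - \frac{5}{7 \cdot 2} = \left(- \frac{5}{7}\right) \frac{1}{2} = - \frac{5}{14}$)
$L{\left(z \right)} = \frac{2 z}{3 + z}$
$\left(L{\left(-2 \right)} + x\right) O{\left(7 \right)} = \left(2 \left(-2\right) \frac{1}{3 - 2} - 26\right) \left(- \frac{5}{14}\right) = \left(2 \left(-2\right) 1^{-1} - 26\right) \left(- \frac{5}{14}\right) = \left(2 \left(-2\right) 1 - 26\right) \left(- \frac{5}{14}\right) = \left(-4 - 26\right) \left(- \frac{5}{14}\right) = \left(-30\right) \left(- \frac{5}{14}\right) = \frac{75}{7}$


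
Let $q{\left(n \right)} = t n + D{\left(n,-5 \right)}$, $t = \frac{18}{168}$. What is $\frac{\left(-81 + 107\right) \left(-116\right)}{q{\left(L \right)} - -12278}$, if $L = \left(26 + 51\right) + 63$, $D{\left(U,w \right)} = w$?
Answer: $- \frac{377}{1536} \approx -0.24544$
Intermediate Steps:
$L = 140$ ($L = 77 + 63 = 140$)
$t = \frac{3}{28}$ ($t = 18 \cdot \frac{1}{168} = \frac{3}{28} \approx 0.10714$)
$q{\left(n \right)} = -5 + \frac{3 n}{28}$ ($q{\left(n \right)} = \frac{3 n}{28} - 5 = -5 + \frac{3 n}{28}$)
$\frac{\left(-81 + 107\right) \left(-116\right)}{q{\left(L \right)} - -12278} = \frac{\left(-81 + 107\right) \left(-116\right)}{\left(-5 + \frac{3}{28} \cdot 140\right) - -12278} = \frac{26 \left(-116\right)}{\left(-5 + 15\right) + 12278} = - \frac{3016}{10 + 12278} = - \frac{3016}{12288} = \left(-3016\right) \frac{1}{12288} = - \frac{377}{1536}$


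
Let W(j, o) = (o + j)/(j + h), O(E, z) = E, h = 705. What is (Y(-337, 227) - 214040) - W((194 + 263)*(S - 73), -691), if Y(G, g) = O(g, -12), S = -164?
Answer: -5751810763/26901 ≈ -2.1381e+5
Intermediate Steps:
Y(G, g) = g
W(j, o) = (j + o)/(705 + j) (W(j, o) = (o + j)/(j + 705) = (j + o)/(705 + j))
(Y(-337, 227) - 214040) - W((194 + 263)*(S - 73), -691) = (227 - 214040) - ((194 + 263)*(-164 - 73) - 691)/(705 + (194 + 263)*(-164 - 73)) = -213813 - (457*(-237) - 691)/(705 + 457*(-237)) = -213813 - (-108309 - 691)/(705 - 108309) = -213813 - (-109000)/(-107604) = -213813 - (-1)*(-109000)/107604 = -213813 - 1*27250/26901 = -213813 - 27250/26901 = -5751810763/26901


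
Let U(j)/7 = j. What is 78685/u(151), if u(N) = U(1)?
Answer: 78685/7 ≈ 11241.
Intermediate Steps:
U(j) = 7*j
u(N) = 7 (u(N) = 7*1 = 7)
78685/u(151) = 78685/7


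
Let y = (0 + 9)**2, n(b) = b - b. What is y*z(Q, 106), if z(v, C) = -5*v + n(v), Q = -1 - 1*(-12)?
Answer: -4455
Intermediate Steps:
n(b) = 0
Q = 11 (Q = -1 + 12 = 11)
z(v, C) = -5*v (z(v, C) = -5*v + 0 = -5*v)
y = 81 (y = 9**2 = 81)
y*z(Q, 106) = 81*(-5*11) = 81*(-55) = -4455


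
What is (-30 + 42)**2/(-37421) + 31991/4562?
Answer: 1196478283/170714602 ≈ 7.0086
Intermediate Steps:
(-30 + 42)**2/(-37421) + 31991/4562 = 12**2*(-1/37421) + 31991*(1/4562) = 144*(-1/37421) + 31991/4562 = -144/37421 + 31991/4562 = 1196478283/170714602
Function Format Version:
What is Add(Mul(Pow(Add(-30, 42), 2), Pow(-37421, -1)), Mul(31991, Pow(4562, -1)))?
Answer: Rational(1196478283, 170714602) ≈ 7.0086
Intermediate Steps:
Add(Mul(Pow(Add(-30, 42), 2), Pow(-37421, -1)), Mul(31991, Pow(4562, -1))) = Add(Mul(Pow(12, 2), Rational(-1, 37421)), Mul(31991, Rational(1, 4562))) = Add(Mul(144, Rational(-1, 37421)), Rational(31991, 4562)) = Add(Rational(-144, 37421), Rational(31991, 4562)) = Rational(1196478283, 170714602)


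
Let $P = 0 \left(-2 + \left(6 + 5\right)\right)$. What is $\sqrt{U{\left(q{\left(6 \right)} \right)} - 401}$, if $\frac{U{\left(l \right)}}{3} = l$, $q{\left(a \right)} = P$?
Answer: $i \sqrt{401} \approx 20.025 i$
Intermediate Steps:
$P = 0$ ($P = 0 \left(-2 + 11\right) = 0 \cdot 9 = 0$)
$q{\left(a \right)} = 0$
$U{\left(l \right)} = 3 l$
$\sqrt{U{\left(q{\left(6 \right)} \right)} - 401} = \sqrt{3 \cdot 0 - 401} = \sqrt{0 - 401} = \sqrt{-401} = i \sqrt{401}$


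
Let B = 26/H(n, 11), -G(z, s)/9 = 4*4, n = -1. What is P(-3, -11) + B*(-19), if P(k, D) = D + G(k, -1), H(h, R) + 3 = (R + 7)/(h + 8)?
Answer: 2993/3 ≈ 997.67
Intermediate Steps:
G(z, s) = -144 (G(z, s) = -36*4 = -9*16 = -144)
H(h, R) = -3 + (7 + R)/(8 + h) (H(h, R) = -3 + (R + 7)/(h + 8) = -3 + (7 + R)/(8 + h))
P(k, D) = -144 + D (P(k, D) = D - 144 = -144 + D)
B = -182/3 (B = 26/(((-17 + 11 - 3*(-1))/(8 - 1))) = 26/(((-17 + 11 + 3)/7)) = 26/(((⅐)*(-3))) = 26/(-3/7) = 26*(-7/3) = -182/3 ≈ -60.667)
P(-3, -11) + B*(-19) = (-144 - 11) - 182/3*(-19) = -155 + 3458/3 = 2993/3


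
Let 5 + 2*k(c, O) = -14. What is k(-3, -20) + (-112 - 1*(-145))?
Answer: 47/2 ≈ 23.500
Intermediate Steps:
k(c, O) = -19/2 (k(c, O) = -5/2 + (1/2)*(-14) = -5/2 - 7 = -19/2)
k(-3, -20) + (-112 - 1*(-145)) = -19/2 + (-112 - 1*(-145)) = -19/2 + (-112 + 145) = -19/2 + 33 = 47/2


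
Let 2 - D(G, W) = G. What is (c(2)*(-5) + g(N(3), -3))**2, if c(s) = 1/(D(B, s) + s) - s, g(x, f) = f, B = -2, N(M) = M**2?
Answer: 1369/36 ≈ 38.028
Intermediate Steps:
D(G, W) = 2 - G
c(s) = 1/(4 + s) - s (c(s) = 1/((2 - 1*(-2)) + s) - s = 1/((2 + 2) + s) - s = 1/(4 + s) - s)
(c(2)*(-5) + g(N(3), -3))**2 = (((1 - 1*2**2 - 4*2)/(4 + 2))*(-5) - 3)**2 = (((1 - 1*4 - 8)/6)*(-5) - 3)**2 = (((1 - 4 - 8)/6)*(-5) - 3)**2 = (((1/6)*(-11))*(-5) - 3)**2 = (-11/6*(-5) - 3)**2 = (55/6 - 3)**2 = (37/6)**2 = 1369/36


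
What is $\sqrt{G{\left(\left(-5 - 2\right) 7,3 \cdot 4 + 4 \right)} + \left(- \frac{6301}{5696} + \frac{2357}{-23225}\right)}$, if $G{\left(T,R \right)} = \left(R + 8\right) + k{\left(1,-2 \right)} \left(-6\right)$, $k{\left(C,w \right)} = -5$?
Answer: $\frac{\sqrt{577433537616243}}{3307240} \approx 7.2658$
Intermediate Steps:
$G{\left(T,R \right)} = 38 + R$ ($G{\left(T,R \right)} = \left(R + 8\right) - -30 = \left(8 + R\right) + 30 = 38 + R$)
$\sqrt{G{\left(\left(-5 - 2\right) 7,3 \cdot 4 + 4 \right)} + \left(- \frac{6301}{5696} + \frac{2357}{-23225}\right)} = \sqrt{\left(38 + \left(3 \cdot 4 + 4\right)\right) + \left(- \frac{6301}{5696} + \frac{2357}{-23225}\right)} = \sqrt{\left(38 + \left(12 + 4\right)\right) + \left(\left(-6301\right) \frac{1}{5696} + 2357 \left(- \frac{1}{23225}\right)\right)} = \sqrt{\left(38 + 16\right) - \frac{159766197}{132289600}} = \sqrt{54 - \frac{159766197}{132289600}} = \sqrt{\frac{6983872203}{132289600}} = \frac{\sqrt{577433537616243}}{3307240}$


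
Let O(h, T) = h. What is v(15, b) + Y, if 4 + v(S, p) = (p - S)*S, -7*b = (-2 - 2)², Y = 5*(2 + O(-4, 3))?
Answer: -1913/7 ≈ -273.29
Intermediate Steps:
Y = -10 (Y = 5*(2 - 4) = 5*(-2) = -10)
b = -16/7 (b = -(-2 - 2)²/7 = -⅐*(-4)² = -⅐*16 = -16/7 ≈ -2.2857)
v(S, p) = -4 + S*(p - S) (v(S, p) = -4 + (p - S)*S = -4 + S*(p - S))
v(15, b) + Y = (-4 - 1*15² + 15*(-16/7)) - 10 = (-4 - 1*225 - 240/7) - 10 = (-4 - 225 - 240/7) - 10 = -1843/7 - 10 = -1913/7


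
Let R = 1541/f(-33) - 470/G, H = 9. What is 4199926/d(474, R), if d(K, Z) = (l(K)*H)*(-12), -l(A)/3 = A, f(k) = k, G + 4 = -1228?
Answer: 2099963/76788 ≈ 27.348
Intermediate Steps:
G = -1232 (G = -4 - 1228 = -1232)
R = -7781/168 (R = 1541/(-33) - 470/(-1232) = 1541*(-1/33) - 470*(-1/1232) = -1541/33 + 235/616 = -7781/168 ≈ -46.315)
l(A) = -3*A
d(K, Z) = 324*K (d(K, Z) = (-3*K*9)*(-12) = -27*K*(-12) = 324*K)
4199926/d(474, R) = 4199926/((324*474)) = 4199926/153576 = 4199926*(1/153576) = 2099963/76788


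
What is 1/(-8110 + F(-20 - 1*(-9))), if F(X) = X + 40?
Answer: -1/8081 ≈ -0.00012375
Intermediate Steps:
F(X) = 40 + X
1/(-8110 + F(-20 - 1*(-9))) = 1/(-8110 + (40 + (-20 - 1*(-9)))) = 1/(-8110 + (40 + (-20 + 9))) = 1/(-8110 + (40 - 11)) = 1/(-8110 + 29) = 1/(-8081) = -1/8081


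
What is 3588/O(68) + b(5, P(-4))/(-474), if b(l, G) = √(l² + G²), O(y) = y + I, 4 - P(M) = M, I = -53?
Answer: 1196/5 - √89/474 ≈ 239.18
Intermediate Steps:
P(M) = 4 - M
O(y) = -53 + y (O(y) = y - 53 = -53 + y)
b(l, G) = √(G² + l²)
3588/O(68) + b(5, P(-4))/(-474) = 3588/(-53 + 68) + √((4 - 1*(-4))² + 5²)/(-474) = 3588/15 + √((4 + 4)² + 25)*(-1/474) = 3588*(1/15) + √(8² + 25)*(-1/474) = 1196/5 + √(64 + 25)*(-1/474) = 1196/5 + √89*(-1/474) = 1196/5 - √89/474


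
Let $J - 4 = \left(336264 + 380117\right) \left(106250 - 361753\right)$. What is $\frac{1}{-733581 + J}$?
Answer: $- \frac{1}{183038228220} \approx -5.4633 \cdot 10^{-12}$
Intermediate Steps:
$J = -183037494639$ ($J = 4 + \left(336264 + 380117\right) \left(106250 - 361753\right) = 4 + 716381 \left(-255503\right) = 4 - 183037494643 = -183037494639$)
$\frac{1}{-733581 + J} = \frac{1}{-733581 - 183037494639} = \frac{1}{-183038228220} = - \frac{1}{183038228220}$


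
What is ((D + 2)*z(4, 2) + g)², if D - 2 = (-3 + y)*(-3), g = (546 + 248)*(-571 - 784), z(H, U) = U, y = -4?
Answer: 1157388672400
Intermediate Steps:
g = -1075870 (g = 794*(-1355) = -1075870)
D = 23 (D = 2 + (-3 - 4)*(-3) = 2 - 7*(-3) = 2 + 21 = 23)
((D + 2)*z(4, 2) + g)² = ((23 + 2)*2 - 1075870)² = (25*2 - 1075870)² = (50 - 1075870)² = (-1075820)² = 1157388672400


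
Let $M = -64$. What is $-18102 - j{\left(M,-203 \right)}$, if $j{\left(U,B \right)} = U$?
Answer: $-18038$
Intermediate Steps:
$-18102 - j{\left(M,-203 \right)} = -18102 - -64 = -18102 + 64 = -18038$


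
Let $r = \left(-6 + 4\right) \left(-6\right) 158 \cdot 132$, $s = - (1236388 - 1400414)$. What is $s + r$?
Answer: $414298$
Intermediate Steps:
$s = 164026$ ($s = - (1236388 - 1400414) = \left(-1\right) \left(-164026\right) = 164026$)
$r = 250272$ ($r = \left(-2\right) \left(-6\right) 158 \cdot 132 = 12 \cdot 158 \cdot 132 = 1896 \cdot 132 = 250272$)
$s + r = 164026 + 250272 = 414298$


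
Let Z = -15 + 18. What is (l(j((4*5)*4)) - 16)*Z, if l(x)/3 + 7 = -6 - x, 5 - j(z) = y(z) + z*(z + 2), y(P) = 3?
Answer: 58857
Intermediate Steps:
j(z) = 2 - z*(2 + z) (j(z) = 5 - (3 + z*(z + 2)) = 5 - (3 + z*(2 + z)) = 5 + (-3 - z*(2 + z)) = 2 - z*(2 + z))
Z = 3
l(x) = -39 - 3*x (l(x) = -21 + 3*(-6 - x) = -21 + (-18 - 3*x) = -39 - 3*x)
(l(j((4*5)*4)) - 16)*Z = ((-39 - 3*(2 - ((4*5)*4)² - 2*4*5*4)) - 16)*3 = ((-39 - 3*(2 - (20*4)² - 40*4)) - 16)*3 = ((-39 - 3*(2 - 1*80² - 2*80)) - 16)*3 = ((-39 - 3*(2 - 1*6400 - 160)) - 16)*3 = ((-39 - 3*(2 - 6400 - 160)) - 16)*3 = ((-39 - 3*(-6558)) - 16)*3 = ((-39 + 19674) - 16)*3 = (19635 - 16)*3 = 19619*3 = 58857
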